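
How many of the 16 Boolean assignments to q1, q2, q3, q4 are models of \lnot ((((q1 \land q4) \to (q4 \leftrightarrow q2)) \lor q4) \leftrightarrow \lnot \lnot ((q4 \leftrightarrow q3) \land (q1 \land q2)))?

Initial set: {T \lnot ((((q1 \land q4) \to (q4 \leftrightarrow q2)) \lor q4) \leftrightarrow \lnot \lnot ((q4 \leftrightarrow q3) \land (q1 \land q2)))}.
T \lnot ((((q1 \land q4) \to (q4 \leftrightarrow q2)) \lor q4) \leftrightarrow \lnot \lnot ((q4 \leftrightarrow q3) \land (q1 \land q2))): β-rule — branch into T (((q1 \land q4) \to (q4 \leftrightarrow q2)) \lor q4), F \lnot \lnot ((q4 \leftrightarrow q3) \land (q1 \land q2))  //  F (((q1 \land q4) \to (q4 \leftrightarrow q2)) \lor q4), T \lnot \lnot ((q4 \leftrightarrow q3) \land (q1 \land q2)).
  branch 1 (add T (((q1 \land q4) \to (q4 \leftrightarrow q2)) \lor q4), F \lnot \lnot ((q4 \leftrightarrow q3) \land (q1 \land q2))):
    F \lnot \lnot ((q4 \leftrightarrow q3) \land (q1 \land q2)): drop double negation, giving F ((q4 \leftrightarrow q3) \land (q1 \land q2)).
    T (((q1 \land q4) \to (q4 \leftrightarrow q2)) \lor q4): β-rule — branch into T ((q1 \land q4) \to (q4 \leftrightarrow q2))  //  T q4.
      branch 1.1 (add T ((q1 \land q4) \to (q4 \leftrightarrow q2))):
        F ((q4 \leftrightarrow q3) \land (q1 \land q2)): β-rule — branch into F (q4 \leftrightarrow q3)  //  F (q1 \land q2).
          branch 1.1.1 (add F (q4 \leftrightarrow q3)):
            T ((q1 \land q4) \to (q4 \leftrightarrow q2)): β-rule — branch into F (q1 \land q4)  //  T (q4 \leftrightarrow q2).
              branch 1.1.1.1 (add F (q1 \land q4)):
                F (q4 \leftrightarrow q3): β-rule — branch into T q4, F q3  //  F q4, T q3.
                  branch 1.1.1.1.1 (add T q4, F q3):
                    F (q1 \land q4): β-rule — branch into F q1  //  F q4.
                      branch 1.1.1.1.1.1 (add F q1):
                        ○ open, literals {q1=F, q3=F, q4=T}.
                      branch 1.1.1.1.1.2 (add F q4):
                        × closes — contains both q4 and \lnot q4.
                  branch 1.1.1.1.2 (add F q4, T q3):
                    F (q1 \land q4): β-rule — branch into F q1  //  F q4.
                      branch 1.1.1.1.2.1 (add F q1):
                        ○ open, literals {q1=F, q3=T, q4=F}.
                      branch 1.1.1.1.2.2 (add F q4):
                        ○ open, literals {q3=T, q4=F}.
              branch 1.1.1.2 (add T (q4 \leftrightarrow q2)):
                F (q4 \leftrightarrow q3): β-rule — branch into T q4, F q3  //  F q4, T q3.
                  branch 1.1.1.2.1 (add T q4, F q3):
                    T (q4 \leftrightarrow q2): β-rule — branch into T q4, T q2  //  F q4, F q2.
                      branch 1.1.1.2.1.1 (add T q4, T q2):
                        ○ open, literals {q2=T, q3=F, q4=T}.
                      branch 1.1.1.2.1.2 (add F q4, F q2):
                        × closes — contains both q4 and \lnot q4.
                  branch 1.1.1.2.2 (add F q4, T q3):
                    T (q4 \leftrightarrow q2): β-rule — branch into T q4, T q2  //  F q4, F q2.
                      branch 1.1.1.2.2.1 (add T q4, T q2):
                        × closes — contains both q4 and \lnot q4.
                      branch 1.1.1.2.2.2 (add F q4, F q2):
                        ○ open, literals {q2=F, q3=T, q4=F}.
          branch 1.1.2 (add F (q1 \land q2)):
            T ((q1 \land q4) \to (q4 \leftrightarrow q2)): β-rule — branch into F (q1 \land q4)  //  T (q4 \leftrightarrow q2).
              branch 1.1.2.1 (add F (q1 \land q4)):
                F (q1 \land q2): β-rule — branch into F q1  //  F q2.
                  branch 1.1.2.1.1 (add F q1):
                    F (q1 \land q4): β-rule — branch into F q1  //  F q4.
                      branch 1.1.2.1.1.1 (add F q1):
                        ○ open, literals {q1=F}.
                      branch 1.1.2.1.1.2 (add F q4):
                        ○ open, literals {q1=F, q4=F}.
                  branch 1.1.2.1.2 (add F q2):
                    F (q1 \land q4): β-rule — branch into F q1  //  F q4.
                      branch 1.1.2.1.2.1 (add F q1):
                        ○ open, literals {q1=F, q2=F}.
                      branch 1.1.2.1.2.2 (add F q4):
                        ○ open, literals {q2=F, q4=F}.
              branch 1.1.2.2 (add T (q4 \leftrightarrow q2)):
                F (q1 \land q2): β-rule — branch into F q1  //  F q2.
                  branch 1.1.2.2.1 (add F q1):
                    T (q4 \leftrightarrow q2): β-rule — branch into T q4, T q2  //  F q4, F q2.
                      branch 1.1.2.2.1.1 (add T q4, T q2):
                        ○ open, literals {q1=F, q2=T, q4=T}.
                      branch 1.1.2.2.1.2 (add F q4, F q2):
                        ○ open, literals {q1=F, q2=F, q4=F}.
                  branch 1.1.2.2.2 (add F q2):
                    T (q4 \leftrightarrow q2): β-rule — branch into T q4, T q2  //  F q4, F q2.
                      branch 1.1.2.2.2.1 (add T q4, T q2):
                        × closes — contains both q2 and \lnot q2.
                      branch 1.1.2.2.2.2 (add F q4, F q2):
                        ○ open, literals {q2=F, q4=F}.
      branch 1.2 (add T q4):
        F ((q4 \leftrightarrow q3) \land (q1 \land q2)): β-rule — branch into F (q4 \leftrightarrow q3)  //  F (q1 \land q2).
          branch 1.2.1 (add F (q4 \leftrightarrow q3)):
            F (q4 \leftrightarrow q3): β-rule — branch into T q4, F q3  //  F q4, T q3.
              branch 1.2.1.1 (add T q4, F q3):
                ○ open, literals {q3=F, q4=T}.
              branch 1.2.1.2 (add F q4, T q3):
                × closes — contains both q4 and \lnot q4.
          branch 1.2.2 (add F (q1 \land q2)):
            F (q1 \land q2): β-rule — branch into F q1  //  F q2.
              branch 1.2.2.1 (add F q1):
                ○ open, literals {q1=F, q4=T}.
              branch 1.2.2.2 (add F q2):
                ○ open, literals {q2=F, q4=T}.
  branch 2 (add F (((q1 \land q4) \to (q4 \leftrightarrow q2)) \lor q4), T \lnot \lnot ((q4 \leftrightarrow q3) \land (q1 \land q2))):
    F (((q1 \land q4) \to (q4 \leftrightarrow q2)) \lor q4): α-rule — add F ((q1 \land q4) \to (q4 \leftrightarrow q2)), F q4.
    T \lnot \lnot ((q4 \leftrightarrow q3) \land (q1 \land q2)): drop double negation, giving T ((q4 \leftrightarrow q3) \land (q1 \land q2)).
    F ((q1 \land q4) \to (q4 \leftrightarrow q2)): α-rule — add T (q1 \land q4), F (q4 \leftrightarrow q2).
    T ((q4 \leftrightarrow q3) \land (q1 \land q2)): α-rule — add T (q4 \leftrightarrow q3), T (q1 \land q2).
    T (q1 \land q4): α-rule — add T q1, T q4.
    × closes — contains both q4 and \lnot q4.
6 branches closed, 15 open.
Each open branch fixes some atoms; the unmentioned ones are free. Counting distinct full assignments: branch {q1=F, q3=F, q4=T} (q2) contributes 2 new; branch {q1=F, q3=T, q4=F} (q2) contributes 2 new; branch {q3=T, q4=F} (q1, q2) contributes 2 new; branch {q2=T, q3=F, q4=T} (q1) contributes 1 new; branch {q2=F, q3=T, q4=F} (q1) contributes 0 new; branch {q1=F} (q2, q3, q4) contributes 4 new; branch {q1=F, q4=F} (q2, q3) contributes 0 new; branch {q1=F, q2=F} (q3, q4) contributes 0 new; branch {q2=F, q4=F} (q1, q3) contributes 1 new; branch {q1=F, q2=T, q4=T} (q3) contributes 0 new; branch {q1=F, q2=F, q4=F} (q3) contributes 0 new; branch {q2=F, q4=F} (q1, q3) contributes 0 new; branch {q3=F, q4=T} (q1, q2) contributes 1 new; branch {q1=F, q4=T} (q2, q3) contributes 0 new; branch {q2=F, q4=T} (q1, q3) contributes 1 new. Total: 14.

14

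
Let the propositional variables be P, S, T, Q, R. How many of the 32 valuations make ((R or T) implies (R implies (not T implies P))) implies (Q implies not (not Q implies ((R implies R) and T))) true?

18

Initial set: {T (((R or T) implies (R implies (not T implies P))) implies (Q implies not (not Q implies ((R implies R) and T))))}.
T (((R or T) implies (R implies (not T implies P))) implies (Q implies not (not Q implies ((R implies R) and T)))): β-rule — branch into F ((R or T) implies (R implies (not T implies P)))  //  T (Q implies not (not Q implies ((R implies R) and T))).
  branch 1 (add F ((R or T) implies (R implies (not T implies P)))):
    F ((R or T) implies (R implies (not T implies P))): α-rule — add T (R or T), F (R implies (not T implies P)).
    F (R implies (not T implies P)): α-rule — add T R, F (not T implies P).
    F (not T implies P): α-rule — add T not T, F P.
    T (R or T): β-rule — branch into T R  //  T T.
      branch 1.1 (add T R):
        ○ open, literals {P=0, R=1, T=0}.
      branch 1.2 (add T T):
        × closes — contains both T and not T.
  branch 2 (add T (Q implies not (not Q implies ((R implies R) and T)))):
    T (Q implies not (not Q implies ((R implies R) and T))): β-rule — branch into F Q  //  T not (not Q implies ((R implies R) and T)).
      branch 2.1 (add F Q):
        ○ open, literals {Q=0}.
      branch 2.2 (add T not (not Q implies ((R implies R) and T))):
        T not (not Q implies ((R implies R) and T)): α-rule — add T not Q, F ((R implies R) and T).
        F ((R implies R) and T): β-rule — branch into F (R implies R)  //  F T.
          branch 2.2.1 (add F (R implies R)):
            F (R implies R): α-rule — add T R, F R.
            × closes — contains both R and not R.
          branch 2.2.2 (add F T):
            ○ open, literals {Q=0, T=0}.
2 branches closed, 3 open.
Each open branch fixes some atoms; the unmentioned ones are free. Counting distinct full assignments: branch {P=0, R=1, T=0} (S, Q) contributes 4 new; branch {Q=0} (P, S, T, R) contributes 14 new; branch {Q=0, T=0} (P, S, R) contributes 0 new. Total: 18.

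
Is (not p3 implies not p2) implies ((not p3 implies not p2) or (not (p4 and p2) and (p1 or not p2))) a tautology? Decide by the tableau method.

Assume the negation and expand:
Initial set: {not ((not p3 implies not p2) implies ((not p3 implies not p2) or (not (p4 and p2) and (p1 or not p2))))}.
not ((not p3 implies not p2) implies ((not p3 implies not p2) or (not (p4 and p2) and (p1 or not p2)))): α-rule — add (not p3 implies not p2), not ((not p3 implies not p2) or (not (p4 and p2) and (p1 or not p2))).
not ((not p3 implies not p2) or (not (p4 and p2) and (p1 or not p2))): α-rule — add not (not p3 implies not p2), not (not (p4 and p2) and (p1 or not p2)).
not (not p3 implies not p2): α-rule — add not p3, not not p2.
(not p3 implies not p2): β-rule — branch into not not p3  //  not p2.
  branch 1 (add not not p3):
    × closes — contains both p3 and not p3.
  branch 2 (add not p2):
    × closes — contains both p2 and not p2.
All 2 branches close.
Every branch closed, so the negation is unsatisfiable and the formula is valid.

Valid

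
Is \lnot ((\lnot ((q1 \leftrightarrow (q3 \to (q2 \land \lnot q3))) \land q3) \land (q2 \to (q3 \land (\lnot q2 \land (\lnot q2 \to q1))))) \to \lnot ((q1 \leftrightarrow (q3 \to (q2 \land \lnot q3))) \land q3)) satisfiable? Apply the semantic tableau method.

Unsatisfiable

Initial set: {\lnot ((\lnot ((q1 \leftrightarrow (q3 \to (q2 \land \lnot q3))) \land q3) \land (q2 \to (q3 \land (\lnot q2 \land (\lnot q2 \to q1))))) \to \lnot ((q1 \leftrightarrow (q3 \to (q2 \land \lnot q3))) \land q3))}.
\lnot ((\lnot ((q1 \leftrightarrow (q3 \to (q2 \land \lnot q3))) \land q3) \land (q2 \to (q3 \land (\lnot q2 \land (\lnot q2 \to q1))))) \to \lnot ((q1 \leftrightarrow (q3 \to (q2 \land \lnot q3))) \land q3)): α-rule — add (\lnot ((q1 \leftrightarrow (q3 \to (q2 \land \lnot q3))) \land q3) \land (q2 \to (q3 \land (\lnot q2 \land (\lnot q2 \to q1))))), \lnot \lnot ((q1 \leftrightarrow (q3 \to (q2 \land \lnot q3))) \land q3).
(\lnot ((q1 \leftrightarrow (q3 \to (q2 \land \lnot q3))) \land q3) \land (q2 \to (q3 \land (\lnot q2 \land (\lnot q2 \to q1))))): α-rule — add \lnot ((q1 \leftrightarrow (q3 \to (q2 \land \lnot q3))) \land q3), (q2 \to (q3 \land (\lnot q2 \land (\lnot q2 \to q1)))).
\lnot \lnot ((q1 \leftrightarrow (q3 \to (q2 \land \lnot q3))) \land q3): α-rule — add (q1 \leftrightarrow (q3 \to (q2 \land \lnot q3))), q3.
\lnot ((q1 \leftrightarrow (q3 \to (q2 \land \lnot q3))) \land q3): β-rule — branch into \lnot (q1 \leftrightarrow (q3 \to (q2 \land \lnot q3)))  //  \lnot q3.
  branch 1 (add \lnot (q1 \leftrightarrow (q3 \to (q2 \land \lnot q3)))):
    (q2 \to (q3 \land (\lnot q2 \land (\lnot q2 \to q1)))): β-rule — branch into \lnot q2  //  (q3 \land (\lnot q2 \land (\lnot q2 \to q1))).
      branch 1.1 (add \lnot q2):
        (q1 \leftrightarrow (q3 \to (q2 \land \lnot q3))): β-rule — branch into q1, (q3 \to (q2 \land \lnot q3))  //  \lnot q1, \lnot (q3 \to (q2 \land \lnot q3)).
          branch 1.1.1 (add q1, (q3 \to (q2 \land \lnot q3))):
            \lnot (q1 \leftrightarrow (q3 \to (q2 \land \lnot q3))): β-rule — branch into q1, \lnot (q3 \to (q2 \land \lnot q3))  //  \lnot q1, (q3 \to (q2 \land \lnot q3)).
              branch 1.1.1.1 (add q1, \lnot (q3 \to (q2 \land \lnot q3))):
                \lnot (q3 \to (q2 \land \lnot q3)): α-rule — add q3, \lnot (q2 \land \lnot q3).
                (q3 \to (q2 \land \lnot q3)): β-rule — branch into \lnot q3  //  (q2 \land \lnot q3).
                  branch 1.1.1.1.1 (add \lnot q3):
                    × closes — contains both q3 and \lnot q3.
                  branch 1.1.1.1.2 (add (q2 \land \lnot q3)):
                    (q2 \land \lnot q3): α-rule — add q2, \lnot q3.
                    × closes — contains both q2 and \lnot q2.
              branch 1.1.1.2 (add \lnot q1, (q3 \to (q2 \land \lnot q3))):
                × closes — contains both q1 and \lnot q1.
          branch 1.1.2 (add \lnot q1, \lnot (q3 \to (q2 \land \lnot q3))):
            \lnot (q3 \to (q2 \land \lnot q3)): α-rule — add q3, \lnot (q2 \land \lnot q3).
            \lnot (q1 \leftrightarrow (q3 \to (q2 \land \lnot q3))): β-rule — branch into q1, \lnot (q3 \to (q2 \land \lnot q3))  //  \lnot q1, (q3 \to (q2 \land \lnot q3)).
              branch 1.1.2.1 (add q1, \lnot (q3 \to (q2 \land \lnot q3))):
                × closes — contains both q1 and \lnot q1.
              branch 1.1.2.2 (add \lnot q1, (q3 \to (q2 \land \lnot q3))):
                \lnot (q2 \land \lnot q3): β-rule — branch into \lnot q2  //  \lnot \lnot q3.
                  branch 1.1.2.2.1 (add \lnot q2):
                    (q3 \to (q2 \land \lnot q3)): β-rule — branch into \lnot q3  //  (q2 \land \lnot q3).
                      branch 1.1.2.2.1.1 (add \lnot q3):
                        × closes — contains both q3 and \lnot q3.
                      branch 1.1.2.2.1.2 (add (q2 \land \lnot q3)):
                        (q2 \land \lnot q3): α-rule — add q2, \lnot q3.
                        × closes — contains both q2 and \lnot q2.
                  branch 1.1.2.2.2 (add \lnot \lnot q3):
                    (q3 \to (q2 \land \lnot q3)): β-rule — branch into \lnot q3  //  (q2 \land \lnot q3).
                      branch 1.1.2.2.2.1 (add \lnot q3):
                        × closes — contains both q3 and \lnot q3.
                      branch 1.1.2.2.2.2 (add (q2 \land \lnot q3)):
                        (q2 \land \lnot q3): α-rule — add q2, \lnot q3.
                        × closes — contains both q2 and \lnot q2.
      branch 1.2 (add (q3 \land (\lnot q2 \land (\lnot q2 \to q1)))):
        (q3 \land (\lnot q2 \land (\lnot q2 \to q1))): α-rule — add q3, (\lnot q2 \land (\lnot q2 \to q1)).
        (\lnot q2 \land (\lnot q2 \to q1)): α-rule — add \lnot q2, (\lnot q2 \to q1).
        (q1 \leftrightarrow (q3 \to (q2 \land \lnot q3))): β-rule — branch into q1, (q3 \to (q2 \land \lnot q3))  //  \lnot q1, \lnot (q3 \to (q2 \land \lnot q3)).
          branch 1.2.1 (add q1, (q3 \to (q2 \land \lnot q3))):
            \lnot (q1 \leftrightarrow (q3 \to (q2 \land \lnot q3))): β-rule — branch into q1, \lnot (q3 \to (q2 \land \lnot q3))  //  \lnot q1, (q3 \to (q2 \land \lnot q3)).
              branch 1.2.1.1 (add q1, \lnot (q3 \to (q2 \land \lnot q3))):
                \lnot (q3 \to (q2 \land \lnot q3)): α-rule — add q3, \lnot (q2 \land \lnot q3).
                (\lnot q2 \to q1): β-rule — branch into \lnot \lnot q2  //  q1.
                  branch 1.2.1.1.1 (add \lnot \lnot q2):
                    × closes — contains both q2 and \lnot q2.
                  branch 1.2.1.1.2 (add q1):
                    (q3 \to (q2 \land \lnot q3)): β-rule — branch into \lnot q3  //  (q2 \land \lnot q3).
                      branch 1.2.1.1.2.1 (add \lnot q3):
                        × closes — contains both q3 and \lnot q3.
                      branch 1.2.1.1.2.2 (add (q2 \land \lnot q3)):
                        (q2 \land \lnot q3): α-rule — add q2, \lnot q3.
                        × closes — contains both q2 and \lnot q2.
              branch 1.2.1.2 (add \lnot q1, (q3 \to (q2 \land \lnot q3))):
                × closes — contains both q1 and \lnot q1.
          branch 1.2.2 (add \lnot q1, \lnot (q3 \to (q2 \land \lnot q3))):
            \lnot (q3 \to (q2 \land \lnot q3)): α-rule — add q3, \lnot (q2 \land \lnot q3).
            \lnot (q1 \leftrightarrow (q3 \to (q2 \land \lnot q3))): β-rule — branch into q1, \lnot (q3 \to (q2 \land \lnot q3))  //  \lnot q1, (q3 \to (q2 \land \lnot q3)).
              branch 1.2.2.1 (add q1, \lnot (q3 \to (q2 \land \lnot q3))):
                × closes — contains both q1 and \lnot q1.
              branch 1.2.2.2 (add \lnot q1, (q3 \to (q2 \land \lnot q3))):
                (\lnot q2 \to q1): β-rule — branch into \lnot \lnot q2  //  q1.
                  branch 1.2.2.2.1 (add \lnot \lnot q2):
                    × closes — contains both q2 and \lnot q2.
                  branch 1.2.2.2.2 (add q1):
                    × closes — contains both q1 and \lnot q1.
  branch 2 (add \lnot q3):
    × closes — contains both q3 and \lnot q3.
All 16 branches close.
Every branch closed; the formula is unsatisfiable.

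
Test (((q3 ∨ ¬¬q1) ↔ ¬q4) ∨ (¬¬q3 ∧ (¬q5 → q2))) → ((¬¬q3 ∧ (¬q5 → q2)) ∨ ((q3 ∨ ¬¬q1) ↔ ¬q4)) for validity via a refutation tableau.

Valid

Assume the negation and expand:
Initial set: {¬((((q3 ∨ ¬¬q1) ↔ ¬q4) ∨ (¬¬q3 ∧ (¬q5 → q2))) → ((¬¬q3 ∧ (¬q5 → q2)) ∨ ((q3 ∨ ¬¬q1) ↔ ¬q4)))}.
¬((((q3 ∨ ¬¬q1) ↔ ¬q4) ∨ (¬¬q3 ∧ (¬q5 → q2))) → ((¬¬q3 ∧ (¬q5 → q2)) ∨ ((q3 ∨ ¬¬q1) ↔ ¬q4))): α-rule — add (((q3 ∨ ¬¬q1) ↔ ¬q4) ∨ (¬¬q3 ∧ (¬q5 → q2))), ¬((¬¬q3 ∧ (¬q5 → q2)) ∨ ((q3 ∨ ¬¬q1) ↔ ¬q4)).
¬((¬¬q3 ∧ (¬q5 → q2)) ∨ ((q3 ∨ ¬¬q1) ↔ ¬q4)): α-rule — add ¬(¬¬q3 ∧ (¬q5 → q2)), ¬((q3 ∨ ¬¬q1) ↔ ¬q4).
(((q3 ∨ ¬¬q1) ↔ ¬q4) ∨ (¬¬q3 ∧ (¬q5 → q2))): β-rule — branch into ((q3 ∨ ¬¬q1) ↔ ¬q4)  //  (¬¬q3 ∧ (¬q5 → q2)).
  branch 1 (add ((q3 ∨ ¬¬q1) ↔ ¬q4)):
    ¬(¬¬q3 ∧ (¬q5 → q2)): β-rule — branch into ¬¬¬q3  //  ¬(¬q5 → q2).
      branch 1.1 (add ¬¬¬q3):
        ¬¬¬q3: drop double negation, giving ¬q3.
        ¬((q3 ∨ ¬¬q1) ↔ ¬q4): β-rule — branch into (q3 ∨ ¬¬q1), ¬¬q4  //  ¬(q3 ∨ ¬¬q1), ¬q4.
          branch 1.1.1 (add (q3 ∨ ¬¬q1), ¬¬q4):
            ((q3 ∨ ¬¬q1) ↔ ¬q4): β-rule — branch into (q3 ∨ ¬¬q1), ¬q4  //  ¬(q3 ∨ ¬¬q1), ¬¬q4.
              branch 1.1.1.1 (add (q3 ∨ ¬¬q1), ¬q4):
                × closes — contains both q4 and ¬q4.
              branch 1.1.1.2 (add ¬(q3 ∨ ¬¬q1), ¬¬q4):
                ¬(q3 ∨ ¬¬q1): α-rule — add ¬q3, ¬¬¬q1.
                ¬¬¬q1: drop double negation, giving ¬q1.
                (q3 ∨ ¬¬q1): β-rule — branch into q3  //  ¬¬q1.
                  branch 1.1.1.2.1 (add q3):
                    × closes — contains both q3 and ¬q3.
                  branch 1.1.1.2.2 (add ¬¬q1):
                    ¬¬q1: drop double negation, giving q1.
                    × closes — contains both q1 and ¬q1.
          branch 1.1.2 (add ¬(q3 ∨ ¬¬q1), ¬q4):
            ¬(q3 ∨ ¬¬q1): α-rule — add ¬q3, ¬¬¬q1.
            ¬¬¬q1: drop double negation, giving ¬q1.
            ((q3 ∨ ¬¬q1) ↔ ¬q4): β-rule — branch into (q3 ∨ ¬¬q1), ¬q4  //  ¬(q3 ∨ ¬¬q1), ¬¬q4.
              branch 1.1.2.1 (add (q3 ∨ ¬¬q1), ¬q4):
                (q3 ∨ ¬¬q1): β-rule — branch into q3  //  ¬¬q1.
                  branch 1.1.2.1.1 (add q3):
                    × closes — contains both q3 and ¬q3.
                  branch 1.1.2.1.2 (add ¬¬q1):
                    ¬¬q1: drop double negation, giving q1.
                    × closes — contains both q1 and ¬q1.
              branch 1.1.2.2 (add ¬(q3 ∨ ¬¬q1), ¬¬q4):
                × closes — contains both q4 and ¬q4.
      branch 1.2 (add ¬(¬q5 → q2)):
        ¬(¬q5 → q2): α-rule — add ¬q5, ¬q2.
        ¬((q3 ∨ ¬¬q1) ↔ ¬q4): β-rule — branch into (q3 ∨ ¬¬q1), ¬¬q4  //  ¬(q3 ∨ ¬¬q1), ¬q4.
          branch 1.2.1 (add (q3 ∨ ¬¬q1), ¬¬q4):
            ((q3 ∨ ¬¬q1) ↔ ¬q4): β-rule — branch into (q3 ∨ ¬¬q1), ¬q4  //  ¬(q3 ∨ ¬¬q1), ¬¬q4.
              branch 1.2.1.1 (add (q3 ∨ ¬¬q1), ¬q4):
                × closes — contains both q4 and ¬q4.
              branch 1.2.1.2 (add ¬(q3 ∨ ¬¬q1), ¬¬q4):
                ¬(q3 ∨ ¬¬q1): α-rule — add ¬q3, ¬¬¬q1.
                ¬¬¬q1: drop double negation, giving ¬q1.
                (q3 ∨ ¬¬q1): β-rule — branch into q3  //  ¬¬q1.
                  branch 1.2.1.2.1 (add q3):
                    × closes — contains both q3 and ¬q3.
                  branch 1.2.1.2.2 (add ¬¬q1):
                    ¬¬q1: drop double negation, giving q1.
                    × closes — contains both q1 and ¬q1.
          branch 1.2.2 (add ¬(q3 ∨ ¬¬q1), ¬q4):
            ¬(q3 ∨ ¬¬q1): α-rule — add ¬q3, ¬¬¬q1.
            ¬¬¬q1: drop double negation, giving ¬q1.
            ((q3 ∨ ¬¬q1) ↔ ¬q4): β-rule — branch into (q3 ∨ ¬¬q1), ¬q4  //  ¬(q3 ∨ ¬¬q1), ¬¬q4.
              branch 1.2.2.1 (add (q3 ∨ ¬¬q1), ¬q4):
                (q3 ∨ ¬¬q1): β-rule — branch into q3  //  ¬¬q1.
                  branch 1.2.2.1.1 (add q3):
                    × closes — contains both q3 and ¬q3.
                  branch 1.2.2.1.2 (add ¬¬q1):
                    ¬¬q1: drop double negation, giving q1.
                    × closes — contains both q1 and ¬q1.
              branch 1.2.2.2 (add ¬(q3 ∨ ¬¬q1), ¬¬q4):
                × closes — contains both q4 and ¬q4.
  branch 2 (add (¬¬q3 ∧ (¬q5 → q2))):
    (¬¬q3 ∧ (¬q5 → q2)): α-rule — add ¬¬q3, (¬q5 → q2).
    ¬¬q3: drop double negation, giving q3.
    ¬(¬¬q3 ∧ (¬q5 → q2)): β-rule — branch into ¬¬¬q3  //  ¬(¬q5 → q2).
      branch 2.1 (add ¬¬¬q3):
        ¬¬¬q3: drop double negation, giving ¬q3.
        × closes — contains both q3 and ¬q3.
      branch 2.2 (add ¬(¬q5 → q2)):
        ¬(¬q5 → q2): α-rule — add ¬q5, ¬q2.
        ¬((q3 ∨ ¬¬q1) ↔ ¬q4): β-rule — branch into (q3 ∨ ¬¬q1), ¬¬q4  //  ¬(q3 ∨ ¬¬q1), ¬q4.
          branch 2.2.1 (add (q3 ∨ ¬¬q1), ¬¬q4):
            (¬q5 → q2): β-rule — branch into ¬¬q5  //  q2.
              branch 2.2.1.1 (add ¬¬q5):
                × closes — contains both q5 and ¬q5.
              branch 2.2.1.2 (add q2):
                × closes — contains both q2 and ¬q2.
          branch 2.2.2 (add ¬(q3 ∨ ¬¬q1), ¬q4):
            ¬(q3 ∨ ¬¬q1): α-rule — add ¬q3, ¬¬¬q1.
            × closes — contains both q3 and ¬q3.
All 16 branches close.
Every branch closed, so the negation is unsatisfiable and the formula is valid.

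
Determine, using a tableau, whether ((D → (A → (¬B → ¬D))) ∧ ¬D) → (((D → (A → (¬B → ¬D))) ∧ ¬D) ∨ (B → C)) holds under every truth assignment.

Valid

Assume the negation and expand:
Initial set: {¬(((D → (A → (¬B → ¬D))) ∧ ¬D) → (((D → (A → (¬B → ¬D))) ∧ ¬D) ∨ (B → C)))}.
¬(((D → (A → (¬B → ¬D))) ∧ ¬D) → (((D → (A → (¬B → ¬D))) ∧ ¬D) ∨ (B → C))): α-rule — add ((D → (A → (¬B → ¬D))) ∧ ¬D), ¬(((D → (A → (¬B → ¬D))) ∧ ¬D) ∨ (B → C)).
((D → (A → (¬B → ¬D))) ∧ ¬D): α-rule — add (D → (A → (¬B → ¬D))), ¬D.
¬(((D → (A → (¬B → ¬D))) ∧ ¬D) ∨ (B → C)): α-rule — add ¬((D → (A → (¬B → ¬D))) ∧ ¬D), ¬(B → C).
¬(B → C): α-rule — add B, ¬C.
(D → (A → (¬B → ¬D))): β-rule — branch into ¬D  //  (A → (¬B → ¬D)).
  branch 1 (add ¬D):
    ¬((D → (A → (¬B → ¬D))) ∧ ¬D): β-rule — branch into ¬(D → (A → (¬B → ¬D)))  //  ¬¬D.
      branch 1.1 (add ¬(D → (A → (¬B → ¬D)))):
        ¬(D → (A → (¬B → ¬D))): α-rule — add D, ¬(A → (¬B → ¬D)).
        × closes — contains both D and ¬D.
      branch 1.2 (add ¬¬D):
        × closes — contains both D and ¬D.
  branch 2 (add (A → (¬B → ¬D))):
    ¬((D → (A → (¬B → ¬D))) ∧ ¬D): β-rule — branch into ¬(D → (A → (¬B → ¬D)))  //  ¬¬D.
      branch 2.1 (add ¬(D → (A → (¬B → ¬D)))):
        ¬(D → (A → (¬B → ¬D))): α-rule — add D, ¬(A → (¬B → ¬D)).
        × closes — contains both D and ¬D.
      branch 2.2 (add ¬¬D):
        × closes — contains both D and ¬D.
All 4 branches close.
Every branch closed, so the negation is unsatisfiable and the formula is valid.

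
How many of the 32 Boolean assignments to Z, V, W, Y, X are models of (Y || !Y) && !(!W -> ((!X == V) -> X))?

Initial set: {((Y || !Y) && !(!W -> ((!X == V) -> X)))}.
((Y || !Y) && !(!W -> ((!X == V) -> X))): α-rule — add (Y || !Y), !(!W -> ((!X == V) -> X)).
!(!W -> ((!X == V) -> X)): α-rule — add !W, !((!X == V) -> X).
!((!X == V) -> X): α-rule — add (!X == V), !X.
(Y || !Y): β-rule — branch into Y  //  !Y.
  branch 1 (add Y):
    (!X == V): β-rule — branch into !X, V  //  !!X, !V.
      branch 1.1 (add !X, V):
        ○ open, literals {V=true, W=false, X=false, Y=true}.
      branch 1.2 (add !!X, !V):
        × closes — contains both X and !X.
  branch 2 (add !Y):
    (!X == V): β-rule — branch into !X, V  //  !!X, !V.
      branch 2.1 (add !X, V):
        ○ open, literals {V=true, W=false, X=false, Y=false}.
      branch 2.2 (add !!X, !V):
        × closes — contains both X and !X.
2 branches closed, 2 open.
Each open branch fixes some atoms; the unmentioned ones are free. Counting distinct full assignments: branch {V=true, W=false, X=false, Y=true} (Z) contributes 2 new; branch {V=true, W=false, X=false, Y=false} (Z) contributes 2 new. Total: 4.

4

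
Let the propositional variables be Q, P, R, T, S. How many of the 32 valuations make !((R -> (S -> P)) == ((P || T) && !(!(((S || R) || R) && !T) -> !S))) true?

Initial set: {!((R -> (S -> P)) == ((P || T) && !(!(((S || R) || R) && !T) -> !S)))}.
!((R -> (S -> P)) == ((P || T) && !(!(((S || R) || R) && !T) -> !S))): β-rule — branch into (R -> (S -> P)), !((P || T) && !(!(((S || R) || R) && !T) -> !S))  //  !(R -> (S -> P)), ((P || T) && !(!(((S || R) || R) && !T) -> !S)).
  branch 1 (add (R -> (S -> P)), !((P || T) && !(!(((S || R) || R) && !T) -> !S))):
    (R -> (S -> P)): β-rule — branch into !R  //  (S -> P).
      branch 1.1 (add !R):
        !((P || T) && !(!(((S || R) || R) && !T) -> !S)): β-rule — branch into !(P || T)  //  !!(!(((S || R) || R) && !T) -> !S).
          branch 1.1.1 (add !(P || T)):
            !(P || T): α-rule — add !P, !T.
            ○ open, literals {P=false, R=false, T=false}.
          branch 1.1.2 (add !!(!(((S || R) || R) && !T) -> !S)):
            !!(!(((S || R) || R) && !T) -> !S): β-rule — branch into !!(((S || R) || R) && !T)  //  !S.
              branch 1.1.2.1 (add !!(((S || R) || R) && !T)):
                !!(((S || R) || R) && !T): α-rule — add ((S || R) || R), !T.
                ((S || R) || R): β-rule — branch into (S || R)  //  R.
                  branch 1.1.2.1.1 (add (S || R)):
                    (S || R): β-rule — branch into S  //  R.
                      branch 1.1.2.1.1.1 (add S):
                        ○ open, literals {R=false, S=true, T=false}.
                      branch 1.1.2.1.1.2 (add R):
                        × closes — contains both R and !R.
                  branch 1.1.2.1.2 (add R):
                    × closes — contains both R and !R.
              branch 1.1.2.2 (add !S):
                ○ open, literals {R=false, S=false}.
      branch 1.2 (add (S -> P)):
        !((P || T) && !(!(((S || R) || R) && !T) -> !S)): β-rule — branch into !(P || T)  //  !!(!(((S || R) || R) && !T) -> !S).
          branch 1.2.1 (add !(P || T)):
            !(P || T): α-rule — add !P, !T.
            (S -> P): β-rule — branch into !S  //  P.
              branch 1.2.1.1 (add !S):
                ○ open, literals {P=false, S=false, T=false}.
              branch 1.2.1.2 (add P):
                × closes — contains both P and !P.
          branch 1.2.2 (add !!(!(((S || R) || R) && !T) -> !S)):
            (S -> P): β-rule — branch into !S  //  P.
              branch 1.2.2.1 (add !S):
                !!(!(((S || R) || R) && !T) -> !S): β-rule — branch into !!(((S || R) || R) && !T)  //  !S.
                  branch 1.2.2.1.1 (add !!(((S || R) || R) && !T)):
                    !!(((S || R) || R) && !T): α-rule — add ((S || R) || R), !T.
                    ((S || R) || R): β-rule — branch into (S || R)  //  R.
                      branch 1.2.2.1.1.1 (add (S || R)):
                        (S || R): β-rule — branch into S  //  R.
                          branch 1.2.2.1.1.1.1 (add S):
                            × closes — contains both S and !S.
                          branch 1.2.2.1.1.1.2 (add R):
                            ○ open, literals {R=true, S=false, T=false}.
                      branch 1.2.2.1.1.2 (add R):
                        ○ open, literals {R=true, S=false, T=false}.
                  branch 1.2.2.1.2 (add !S):
                    ○ open, literals {S=false}.
              branch 1.2.2.2 (add P):
                !!(!(((S || R) || R) && !T) -> !S): β-rule — branch into !!(((S || R) || R) && !T)  //  !S.
                  branch 1.2.2.2.1 (add !!(((S || R) || R) && !T)):
                    !!(((S || R) || R) && !T): α-rule — add ((S || R) || R), !T.
                    ((S || R) || R): β-rule — branch into (S || R)  //  R.
                      branch 1.2.2.2.1.1 (add (S || R)):
                        (S || R): β-rule — branch into S  //  R.
                          branch 1.2.2.2.1.1.1 (add S):
                            ○ open, literals {P=true, S=true, T=false}.
                          branch 1.2.2.2.1.1.2 (add R):
                            ○ open, literals {P=true, R=true, T=false}.
                      branch 1.2.2.2.1.2 (add R):
                        ○ open, literals {P=true, R=true, T=false}.
                  branch 1.2.2.2.2 (add !S):
                    ○ open, literals {P=true, S=false}.
  branch 2 (add !(R -> (S -> P)), ((P || T) && !(!(((S || R) || R) && !T) -> !S))):
    !(R -> (S -> P)): α-rule — add R, !(S -> P).
    ((P || T) && !(!(((S || R) || R) && !T) -> !S)): α-rule — add (P || T), !(!(((S || R) || R) && !T) -> !S).
    !(S -> P): α-rule — add S, !P.
    !(!(((S || R) || R) && !T) -> !S): α-rule — add !(((S || R) || R) && !T), !!S.
    (P || T): β-rule — branch into P  //  T.
      branch 2.1 (add P):
        × closes — contains both P and !P.
      branch 2.2 (add T):
        !(((S || R) || R) && !T): β-rule — branch into !((S || R) || R)  //  !!T.
          branch 2.2.1 (add !((S || R) || R)):
            !((S || R) || R): α-rule — add !(S || R), !R.
            × closes — contains both R and !R.
          branch 2.2.2 (add !!T):
            ○ open, literals {P=false, R=true, S=true, T=true}.
6 branches closed, 12 open.
Each open branch fixes some atoms; the unmentioned ones are free. Counting distinct full assignments: branch {P=false, R=false, T=false} (Q, S) contributes 4 new; branch {R=false, S=true, T=false} (Q, P) contributes 2 new; branch {R=false, S=false} (Q, P, T) contributes 6 new; branch {P=false, S=false, T=false} (Q, R) contributes 2 new; branch {R=true, S=false, T=false} (Q, P) contributes 2 new; branch {R=true, S=false, T=false} (Q, P) contributes 0 new; branch {S=false} (Q, P, R, T) contributes 4 new; branch {P=true, S=true, T=false} (Q, R) contributes 2 new; branch {P=true, R=true, T=false} (Q, S) contributes 0 new; branch {P=true, R=true, T=false} (Q, S) contributes 0 new; branch {P=true, S=false} (Q, R, T) contributes 0 new; branch {P=false, R=true, S=true, T=true} (Q) contributes 2 new. Total: 24.

24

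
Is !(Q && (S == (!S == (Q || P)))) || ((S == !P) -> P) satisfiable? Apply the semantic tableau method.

Satisfiable

Initial set: {(!(Q && (S == (!S == (Q || P)))) || ((S == !P) -> P))}.
(!(Q && (S == (!S == (Q || P)))) || ((S == !P) -> P)): β-rule — branch into !(Q && (S == (!S == (Q || P))))  //  ((S == !P) -> P).
  branch 1 (add !(Q && (S == (!S == (Q || P))))):
    !(Q && (S == (!S == (Q || P)))): β-rule — branch into !Q  //  !(S == (!S == (Q || P))).
      branch 1.1 (add !Q):
        ○ open, literals {Q=F}.
      branch 1.2 (add !(S == (!S == (Q || P)))):
        !(S == (!S == (Q || P))): β-rule — branch into S, !(!S == (Q || P))  //  !S, (!S == (Q || P)).
          branch 1.2.1 (add S, !(!S == (Q || P))):
            !(!S == (Q || P)): β-rule — branch into !S, !(Q || P)  //  !!S, (Q || P).
              branch 1.2.1.1 (add !S, !(Q || P)):
                × closes — contains both S and !S.
              branch 1.2.1.2 (add !!S, (Q || P)):
                (Q || P): β-rule — branch into Q  //  P.
                  branch 1.2.1.2.1 (add Q):
                    ○ open, literals {Q=T, S=T}.
                  branch 1.2.1.2.2 (add P):
                    ○ open, literals {P=T, S=T}.
          branch 1.2.2 (add !S, (!S == (Q || P))):
            (!S == (Q || P)): β-rule — branch into !S, (Q || P)  //  !!S, !(Q || P).
              branch 1.2.2.1 (add !S, (Q || P)):
                (Q || P): β-rule — branch into Q  //  P.
                  branch 1.2.2.1.1 (add Q):
                    ○ open, literals {Q=T, S=F}.
                  branch 1.2.2.1.2 (add P):
                    ○ open, literals {P=T, S=F}.
              branch 1.2.2.2 (add !!S, !(Q || P)):
                × closes — contains both S and !S.
  branch 2 (add ((S == !P) -> P)):
    ((S == !P) -> P): β-rule — branch into !(S == !P)  //  P.
      branch 2.1 (add !(S == !P)):
        !(S == !P): β-rule — branch into S, !!P  //  !S, !P.
          branch 2.1.1 (add S, !!P):
            ○ open, literals {P=T, S=T}.
          branch 2.1.2 (add !S, !P):
            ○ open, literals {P=F, S=F}.
      branch 2.2 (add P):
        ○ open, literals {P=T}.
2 branches closed, 8 open.
An open branch gives a satisfying assignment: Q=F.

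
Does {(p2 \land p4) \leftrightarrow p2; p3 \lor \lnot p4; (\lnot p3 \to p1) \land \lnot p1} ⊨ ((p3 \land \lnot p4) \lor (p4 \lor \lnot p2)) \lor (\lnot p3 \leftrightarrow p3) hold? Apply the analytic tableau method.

Initial set: {((p2 \land p4) \leftrightarrow p2); (p3 \lor \lnot p4); ((\lnot p3 \to p1) \land \lnot p1); \lnot (((p3 \land \lnot p4) \lor (p4 \lor \lnot p2)) \lor (\lnot p3 \leftrightarrow p3))}.
((\lnot p3 \to p1) \land \lnot p1): α-rule — add (\lnot p3 \to p1), \lnot p1.
\lnot (((p3 \land \lnot p4) \lor (p4 \lor \lnot p2)) \lor (\lnot p3 \leftrightarrow p3)): α-rule — add \lnot ((p3 \land \lnot p4) \lor (p4 \lor \lnot p2)), \lnot (\lnot p3 \leftrightarrow p3).
\lnot ((p3 \land \lnot p4) \lor (p4 \lor \lnot p2)): α-rule — add \lnot (p3 \land \lnot p4), \lnot (p4 \lor \lnot p2).
\lnot (p4 \lor \lnot p2): α-rule — add \lnot p4, \lnot \lnot p2.
((p2 \land p4) \leftrightarrow p2): β-rule — branch into (p2 \land p4), p2  //  \lnot (p2 \land p4), \lnot p2.
  branch 1 (add (p2 \land p4), p2):
    (p2 \land p4): α-rule — add p2, p4.
    × closes — contains both p4 and \lnot p4.
  branch 2 (add \lnot (p2 \land p4), \lnot p2):
    × closes — contains both p2 and \lnot p2.
All 2 branches close.
Every branch closed, so the premises entail the conclusion.

Yes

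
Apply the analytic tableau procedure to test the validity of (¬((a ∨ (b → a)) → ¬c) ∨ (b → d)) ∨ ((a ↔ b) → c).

Assume the negation and expand:
Initial set: {¬((¬((a ∨ (b → a)) → ¬c) ∨ (b → d)) ∨ ((a ↔ b) → c))}.
¬((¬((a ∨ (b → a)) → ¬c) ∨ (b → d)) ∨ ((a ↔ b) → c)): α-rule — add ¬(¬((a ∨ (b → a)) → ¬c) ∨ (b → d)), ¬((a ↔ b) → c).
¬(¬((a ∨ (b → a)) → ¬c) ∨ (b → d)): α-rule — add ¬¬((a ∨ (b → a)) → ¬c), ¬(b → d).
¬((a ↔ b) → c): α-rule — add (a ↔ b), ¬c.
¬(b → d): α-rule — add b, ¬d.
¬¬((a ∨ (b → a)) → ¬c): β-rule — branch into ¬(a ∨ (b → a))  //  ¬c.
  branch 1 (add ¬(a ∨ (b → a))):
    ¬(a ∨ (b → a)): α-rule — add ¬a, ¬(b → a).
    ¬(b → a): α-rule — add b, ¬a.
    (a ↔ b): β-rule — branch into a, b  //  ¬a, ¬b.
      branch 1.1 (add a, b):
        × closes — contains both a and ¬a.
      branch 1.2 (add ¬a, ¬b):
        × closes — contains both b and ¬b.
  branch 2 (add ¬c):
    (a ↔ b): β-rule — branch into a, b  //  ¬a, ¬b.
      branch 2.1 (add a, b):
        ○ open, literals {a=1, b=1, c=0, d=0}.
      branch 2.2 (add ¬a, ¬b):
        × closes — contains both b and ¬b.
3 branches closed, 1 open.
An open branch gives a countermodel: a=1, b=1, c=0, d=0 (unmentioned atoms arbitrary); under it the original formula is false.

Not valid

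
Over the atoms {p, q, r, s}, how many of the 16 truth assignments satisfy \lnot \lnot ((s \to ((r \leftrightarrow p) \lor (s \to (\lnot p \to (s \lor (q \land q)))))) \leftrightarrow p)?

8

Initial set: {\lnot \lnot ((s \to ((r \leftrightarrow p) \lor (s \to (\lnot p \to (s \lor (q \land q)))))) \leftrightarrow p)}.
\lnot \lnot ((s \to ((r \leftrightarrow p) \lor (s \to (\lnot p \to (s \lor (q \land q)))))) \leftrightarrow p): drop double negation, giving ((s \to ((r \leftrightarrow p) \lor (s \to (\lnot p \to (s \lor (q \land q)))))) \leftrightarrow p).
((s \to ((r \leftrightarrow p) \lor (s \to (\lnot p \to (s \lor (q \land q)))))) \leftrightarrow p): β-rule — branch into (s \to ((r \leftrightarrow p) \lor (s \to (\lnot p \to (s \lor (q \land q)))))), p  //  \lnot (s \to ((r \leftrightarrow p) \lor (s \to (\lnot p \to (s \lor (q \land q)))))), \lnot p.
  branch 1 (add (s \to ((r \leftrightarrow p) \lor (s \to (\lnot p \to (s \lor (q \land q)))))), p):
    (s \to ((r \leftrightarrow p) \lor (s \to (\lnot p \to (s \lor (q \land q)))))): β-rule — branch into \lnot s  //  ((r \leftrightarrow p) \lor (s \to (\lnot p \to (s \lor (q \land q))))).
      branch 1.1 (add \lnot s):
        ○ open, literals {p=T, s=F}.
      branch 1.2 (add ((r \leftrightarrow p) \lor (s \to (\lnot p \to (s \lor (q \land q)))))):
        ((r \leftrightarrow p) \lor (s \to (\lnot p \to (s \lor (q \land q))))): β-rule — branch into (r \leftrightarrow p)  //  (s \to (\lnot p \to (s \lor (q \land q)))).
          branch 1.2.1 (add (r \leftrightarrow p)):
            (r \leftrightarrow p): β-rule — branch into r, p  //  \lnot r, \lnot p.
              branch 1.2.1.1 (add r, p):
                ○ open, literals {p=T, r=T}.
              branch 1.2.1.2 (add \lnot r, \lnot p):
                × closes — contains both p and \lnot p.
          branch 1.2.2 (add (s \to (\lnot p \to (s \lor (q \land q))))):
            (s \to (\lnot p \to (s \lor (q \land q)))): β-rule — branch into \lnot s  //  (\lnot p \to (s \lor (q \land q))).
              branch 1.2.2.1 (add \lnot s):
                ○ open, literals {p=T, s=F}.
              branch 1.2.2.2 (add (\lnot p \to (s \lor (q \land q)))):
                (\lnot p \to (s \lor (q \land q))): β-rule — branch into \lnot \lnot p  //  (s \lor (q \land q)).
                  branch 1.2.2.2.1 (add \lnot \lnot p):
                    ○ open, literals {p=T}.
                  branch 1.2.2.2.2 (add (s \lor (q \land q))):
                    (s \lor (q \land q)): β-rule — branch into s  //  (q \land q).
                      branch 1.2.2.2.2.1 (add s):
                        ○ open, literals {p=T, s=T}.
                      branch 1.2.2.2.2.2 (add (q \land q)):
                        (q \land q): α-rule — add q, q.
                        ○ open, literals {p=T, q=T}.
  branch 2 (add \lnot (s \to ((r \leftrightarrow p) \lor (s \to (\lnot p \to (s \lor (q \land q)))))), \lnot p):
    \lnot (s \to ((r \leftrightarrow p) \lor (s \to (\lnot p \to (s \lor (q \land q)))))): α-rule — add s, \lnot ((r \leftrightarrow p) \lor (s \to (\lnot p \to (s \lor (q \land q))))).
    \lnot ((r \leftrightarrow p) \lor (s \to (\lnot p \to (s \lor (q \land q))))): α-rule — add \lnot (r \leftrightarrow p), \lnot (s \to (\lnot p \to (s \lor (q \land q)))).
    \lnot (s \to (\lnot p \to (s \lor (q \land q)))): α-rule — add s, \lnot (\lnot p \to (s \lor (q \land q))).
    \lnot (\lnot p \to (s \lor (q \land q))): α-rule — add \lnot p, \lnot (s \lor (q \land q)).
    \lnot (s \lor (q \land q)): α-rule — add \lnot s, \lnot (q \land q).
    × closes — contains both s and \lnot s.
2 branches closed, 6 open.
Each open branch fixes some atoms; the unmentioned ones are free. Counting distinct full assignments: branch {p=T, s=F} (q, r) contributes 4 new; branch {p=T, r=T} (q, s) contributes 2 new; branch {p=T, s=F} (q, r) contributes 0 new; branch {p=T} (q, r, s) contributes 2 new; branch {p=T, s=T} (q, r) contributes 0 new; branch {p=T, q=T} (r, s) contributes 0 new. Total: 8.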